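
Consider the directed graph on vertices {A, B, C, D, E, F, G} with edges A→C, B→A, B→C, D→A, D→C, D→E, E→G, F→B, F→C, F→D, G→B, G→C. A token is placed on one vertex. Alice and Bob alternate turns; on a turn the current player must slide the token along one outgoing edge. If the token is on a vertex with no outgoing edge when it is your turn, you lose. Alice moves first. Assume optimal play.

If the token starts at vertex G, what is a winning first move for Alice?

Move to C.

Positions with no move are L. A position that does have a move is losing for the player to move precisely when every available move leads to a winning position for the opponent. Fill in the labels:
Every edge goes from a vertex to one that appears earlier in the order C, A, B, G, E, D, F, so processing vertices in that order labels each vertex after all of its successors.
C: no outgoing edge → L
A: W (go to C, an L position)
B: W (go to C, an L position)
G: W (go to C, an L position)
E: L (sole option G(W) is W)
D: W (go to E, an L position)
F: W (go to C, an L position)
From G, the L positions reachable in one move are: C.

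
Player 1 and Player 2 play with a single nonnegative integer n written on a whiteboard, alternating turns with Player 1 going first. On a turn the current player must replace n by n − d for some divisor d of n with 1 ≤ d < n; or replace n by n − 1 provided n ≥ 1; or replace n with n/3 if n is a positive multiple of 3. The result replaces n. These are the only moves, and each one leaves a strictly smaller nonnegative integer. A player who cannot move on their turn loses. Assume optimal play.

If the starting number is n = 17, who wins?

Player 1 wins.

Build the W/L table. Terminal = L. A non-terminal position is W if it has a move to some L; otherwise it is L.
n=0: no move → L
n=1: reaches L-position 0 → W
n=2: only reaches 1(W), which is W → L
n=3: reaches L-position 2 → W
n=4: reaches L-position 2 → W
n=5: only reaches 4(W), which is W → L
n=6: reaches L-position 2 → W
n=7: only reaches 6(W), which is W → L
n=8: reaches L-position 7 → W
n=9: only reaches 3(W), 6(W), 8(W), all W → L
n=10: reaches L-position 5 → W
n=11: only reaches 10(W), which is W → L
n=12: reaches L-position 9 → W
n=13: only reaches 12(W), which is W → L
n=14: reaches L-position 7 → W
n=15: reaches L-position 5 → W
n=16: only reaches 8(W), 12(W), 14(W), 15(W), all W → L
n=17: reaches L-position 16 → W
The starting position 17 is W: Player 1 should move to 16, handing over an L position.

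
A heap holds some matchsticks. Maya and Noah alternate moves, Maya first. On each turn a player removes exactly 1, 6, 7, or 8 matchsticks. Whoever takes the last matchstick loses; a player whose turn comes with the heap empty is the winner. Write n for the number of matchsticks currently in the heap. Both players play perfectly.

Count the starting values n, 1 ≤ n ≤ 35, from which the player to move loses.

9

Classify positions by backward induction: terminal positions (no move available) are W. From any other position, the mover wins iff some move reaches an L.
n=0: no move; the opponent has just taken the last matchstick and therefore loses → W
n=1: the only move is to 0(W), a W ⇒ L
n=2: can move to 1, which is L ⇒ W
n=3: the only move is to 2(W), a W ⇒ L
n=4: can move to 3, which is L ⇒ W
n=5: the only move is to 4(W), a W ⇒ L
n=6: can move to 5, which is L ⇒ W
n=7: can move to 1, which is L ⇒ W
n=8: can move to 1, which is L ⇒ W
n=9: can move to 3, which is L ⇒ W
n=10: can move to 3, which is L ⇒ W
n=11: can move to 5, which is L ⇒ W
n=12: can move to 5, which is L ⇒ W
n=13: can move to 5, which is L ⇒ W
n=14: moves to 13(W), 8(W), 7(W), 6(W); every one is W ⇒ L
n=15: can move to 14, which is L ⇒ W
n=16: moves to 15(W), 10(W), 9(W), 8(W); every one is W ⇒ L
n=17: can move to 16, which is L ⇒ W
n=18: moves to 17(W), 12(W), 11(W), 10(W); every one is W ⇒ L
n=19: can move to 18, which is L ⇒ W
n=20: can move to 14, which is L ⇒ W
n=21: can move to 14, which is L ⇒ W
n=22: can move to 16, which is L ⇒ W
n=23: can move to 16, which is L ⇒ W
n=24: can move to 18, which is L ⇒ W
n=25: can move to 18, which is L ⇒ W
n=26: can move to 18, which is L ⇒ W
n=27: moves to 26(W), 21(W), 20(W), 19(W); every one is W ⇒ L
n=28: can move to 27, which is L ⇒ W
n=29: moves to 28(W), 23(W), 22(W), 21(W); every one is W ⇒ L
n=30: can move to 29, which is L ⇒ W
n=31: moves to 30(W), 25(W), 24(W), 23(W); every one is W ⇒ L
n=32: can move to 31, which is L ⇒ W
n=33: can move to 27, which is L ⇒ W
n=34: can move to 27, which is L ⇒ W
n=35: can move to 29, which is L ⇒ W
L entries with 1 ≤ n ≤ 35 (the range starts at n=1): n = 1, 3, 5, 14, 16, 18, 27, 29, 31; that makes 9.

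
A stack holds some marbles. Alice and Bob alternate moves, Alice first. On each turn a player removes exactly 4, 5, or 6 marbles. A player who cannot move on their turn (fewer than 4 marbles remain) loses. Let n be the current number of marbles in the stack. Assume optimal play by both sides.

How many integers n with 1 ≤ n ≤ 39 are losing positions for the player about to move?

15

Label each position W (a win for the player to move) or L (a loss). A position with no legal move is L; any other position is W exactly when some move reaches an L, and L when every move reaches a W.
n=0: no move → L
n=1: no move → L
n=2: no move → L
n=3: no move → L
n=4: reaches L-position 0 → W
n=5: reaches L-position 1 → W
n=6: reaches L-position 2 → W
n=7: reaches L-position 3 → W
n=8: reaches L-position 3 → W
n=9: reaches L-position 3 → W
n=10: only reaches 6(W), 5(W), 4(W), all W → L
n=11: only reaches 7(W), 6(W), 5(W), all W → L
n=12: only reaches 8(W), 7(W), 6(W), all W → L
n=13: only reaches 9(W), 8(W), 7(W), all W → L
n=14: reaches L-position 10 → W
n=15: reaches L-position 11 → W
n=16: reaches L-position 12 → W
n=17: reaches L-position 13 → W
n=18: reaches L-position 13 → W
n=19: reaches L-position 13 → W
n=20: only reaches 16(W), 15(W), 14(W), all W → L
n=21: only reaches 17(W), 16(W), 15(W), all W → L
n=22: only reaches 18(W), 17(W), 16(W), all W → L
n=23: only reaches 19(W), 18(W), 17(W), all W → L
n=24: reaches L-position 20 → W
n=25: reaches L-position 21 → W
n=26: reaches L-position 22 → W
n=27: reaches L-position 23 → W
n=28: reaches L-position 23 → W
n=29: reaches L-position 23 → W
n=30: only reaches 26(W), 25(W), 24(W), all W → L
n=31: only reaches 27(W), 26(W), 25(W), all W → L
n=32: only reaches 28(W), 27(W), 26(W), all W → L
n=33: only reaches 29(W), 28(W), 27(W), all W → L
n=34: reaches L-position 30 → W
n=35: reaches L-position 31 → W
n=36: reaches L-position 32 → W
n=37: reaches L-position 33 → W
n=38: reaches L-position 33 → W
n=39: reaches L-position 33 → W
L entries with 1 ≤ n ≤ 39 (n=0 is outside the asked range and is not counted): n = 1, 2, 3, 10, 11, 12, 13, 20, 21, 22, 23, 30, 31, 32, 33; that makes 15.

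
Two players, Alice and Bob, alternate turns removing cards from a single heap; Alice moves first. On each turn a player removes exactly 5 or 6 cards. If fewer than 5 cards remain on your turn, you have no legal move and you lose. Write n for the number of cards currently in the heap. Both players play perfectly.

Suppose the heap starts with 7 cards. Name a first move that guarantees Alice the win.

Work bottom-up. With no move the player to move loses. Otherwise the position is W if at least one move leads to an L position for the opponent, and L if every move leads to a W.
n=0: no move → L
n=1: no move → L
n=2: no move → L
n=3: no move → L
n=4: no move → L
n=5: W (go to 0, an L position)
n=6: W (go to 1, an L position)
n=7: W (go to 2, an L position)
From 7, the L positions reachable in one move are: 2, 1. Any move reaching one of these is winning.

Remove 5, leaving 2.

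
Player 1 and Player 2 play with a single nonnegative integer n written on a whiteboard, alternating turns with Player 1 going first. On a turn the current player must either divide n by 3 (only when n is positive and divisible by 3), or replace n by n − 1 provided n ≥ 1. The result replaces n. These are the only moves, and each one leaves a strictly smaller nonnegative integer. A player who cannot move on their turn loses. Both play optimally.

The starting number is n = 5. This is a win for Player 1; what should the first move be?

Move to 4.

Positions with no move are L. A position that does have a move is losing for the player to move precisely when every available move leads to a winning position for the opponent. Fill in the labels:
n=0: no move → L
n=1: W (go to 0, an L position)
n=2: L (sole option 1(W) is W)
n=3: W (go to 2, an L position)
n=4: L (sole option 3(W) is W)
n=5: W (go to 4, an L position)
From 5, the L positions reachable in one move are: 4.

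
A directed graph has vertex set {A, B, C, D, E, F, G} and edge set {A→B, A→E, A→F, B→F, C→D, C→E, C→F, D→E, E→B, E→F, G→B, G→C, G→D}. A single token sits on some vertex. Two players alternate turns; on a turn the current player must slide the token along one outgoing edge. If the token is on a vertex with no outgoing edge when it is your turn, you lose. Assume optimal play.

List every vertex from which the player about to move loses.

Compute win/loss labels from the base case upward. A position with no move is L. Any other position is W if it can reach an L in one move, else L.
Every edge goes from a vertex to one that appears earlier in the order F, B, E, D, C, A, G, so processing vertices in that order labels each vertex after all of its successors.
F: no outgoing edge → L
B: →F(L), so W
E: →F(L), so W
D: →E(W) only, which is W, so L
C: →D(L), so W
A: →F(L), so W
G: →D(L), so W
The losing starting vertices are exactly the entries labelled L in this table (2 of them).

D, F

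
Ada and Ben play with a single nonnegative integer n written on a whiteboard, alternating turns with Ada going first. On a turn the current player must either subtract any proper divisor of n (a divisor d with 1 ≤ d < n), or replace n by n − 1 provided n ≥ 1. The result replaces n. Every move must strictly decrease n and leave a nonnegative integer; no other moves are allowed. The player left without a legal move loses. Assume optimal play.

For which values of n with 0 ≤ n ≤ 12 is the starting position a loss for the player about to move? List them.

Classify positions by backward induction: terminal positions (no move available) are L. From any other position, the mover wins iff some move reaches an L.
n=0: no move → L
n=1: W (go to 0, an L position)
n=2: L (sole option 1(W) is W)
n=3: W (go to 2, an L position)
n=4: W (go to 2, an L position)
n=5: L (sole option 4(W) is W)
n=6: W (go to 5, an L position)
n=7: L (sole option 6(W) is W)
n=8: W (go to 7, an L position)
n=9: L (options 6(W), 8(W) are all W)
n=10: W (go to 5, an L position)
n=11: L (sole option 10(W) is W)
n=12: W (go to 9, an L position)
Reading off the rows marked L gives the requested list; there are 6 such values of n.

0, 2, 5, 7, 9, 11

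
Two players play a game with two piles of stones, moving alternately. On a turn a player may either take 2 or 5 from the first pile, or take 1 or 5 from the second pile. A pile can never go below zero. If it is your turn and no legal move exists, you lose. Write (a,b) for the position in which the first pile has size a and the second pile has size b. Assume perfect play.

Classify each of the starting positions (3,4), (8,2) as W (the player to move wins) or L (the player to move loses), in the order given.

(3,4): W, (8,2): L

Compute win/loss labels from the base case upward. A position with no move is L. Any other position is W if it can reach an L in one move, else L.
No move ever increases a pile, so every position that can arise here has a ≤ 8 and b ≤ 4; it is enough to label the cells with 0 ≤ a ≤ 8 and 0 ≤ b ≤ 4.
Every move lowers a or b (never raises either), so fill the grid row by row in increasing a, and left to right within a row: each cell's successors are then already labelled.
      b=0  b=1  b=2  b=3  b=4
a=0:    L    W    L    W    L
a=1:    L    W    L    W    L
a=2:    W    L    W    L    W
a=3:    W    L    W    L    W
a=4:    L    W    L    W    L
a=5:    W    W    W    W    W
a=6:    W    L    W    L    W
a=7:    L    W    L    W    L
a=8:    L    W    L    W    L
Cells with no legal move (terminal, hence L): (0,0), (1,0).
The remaining L cells, each justified by listing all of its moves:
(0,2): only reaches (0,1)(W), which is W → L
(0,4): only reaches (0,3)(W), which is W → L
(1,2): only reaches (1,1)(W), which is W → L
(1,4): only reaches (1,3)(W), which is W → L
(2,1): only reaches (0,1)(W), (2,0)(W), all W → L
(2,3): only reaches (0,3)(W), (2,2)(W), all W → L
(3,1): only reaches (1,1)(W), (3,0)(W), all W → L
(3,3): only reaches (1,3)(W), (3,2)(W), all W → L
(4,0): only reaches (2,0)(W), which is W → L
(4,2): only reaches (2,2)(W), (4,1)(W), all W → L
(4,4): only reaches (2,4)(W), (4,3)(W), all W → L
(6,1): only reaches (4,1)(W), (1,1)(W), (6,0)(W), all W → L
(6,3): only reaches (4,3)(W), (1,3)(W), (6,2)(W), all W → L
(7,0): only reaches (5,0)(W), (2,0)(W), all W → L
(7,2): only reaches (5,2)(W), (2,2)(W), (7,1)(W), all W → L
(7,4): only reaches (5,4)(W), (2,4)(W), (7,3)(W), all W → L
(8,0): only reaches (6,0)(W), (3,0)(W), all W → L
(8,2): only reaches (6,2)(W), (3,2)(W), (8,1)(W), all W → L
(8,4): only reaches (6,4)(W), (3,4)(W), (8,3)(W), all W → L
Every other cell has at least one move into one of the L cells above, so it is W.
(3,4): the move to (1,4) reaches an L cell, so W
(8,2): one of the L cells justified above, so L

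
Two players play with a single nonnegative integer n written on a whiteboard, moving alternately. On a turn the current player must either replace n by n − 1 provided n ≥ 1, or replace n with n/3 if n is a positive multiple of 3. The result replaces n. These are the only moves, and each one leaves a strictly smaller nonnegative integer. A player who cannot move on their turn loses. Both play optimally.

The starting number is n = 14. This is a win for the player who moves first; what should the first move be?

Build the W/L table. Terminal = L. A non-terminal position is W if it has a move to some L; otherwise it is L.
n=0: no move → L
n=1: reaches L-position 0 → W
n=2: only reaches 1(W), which is W → L
n=3: reaches L-position 2 → W
n=4: only reaches 3(W), which is W → L
n=5: reaches L-position 4 → W
n=6: reaches L-position 2 → W
n=7: only reaches 6(W), which is W → L
n=8: reaches L-position 7 → W
n=9: only reaches 3(W), 8(W), all W → L
n=10: reaches L-position 9 → W
n=11: only reaches 10(W), which is W → L
n=12: reaches L-position 4 → W
n=13: only reaches 12(W), which is W → L
n=14: reaches L-position 13 → W
From 14, the L positions reachable in one move are: 13.

Move to 13.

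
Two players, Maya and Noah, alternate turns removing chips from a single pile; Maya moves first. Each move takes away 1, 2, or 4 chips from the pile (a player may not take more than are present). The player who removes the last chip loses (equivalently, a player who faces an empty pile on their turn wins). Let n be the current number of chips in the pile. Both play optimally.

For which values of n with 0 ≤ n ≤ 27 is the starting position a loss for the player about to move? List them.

1, 4, 7, 10, 13, 16, 19, 22, 25

Build the W/L table. Terminal = W. A non-terminal position is W if it has a move to some L; otherwise it is L.
n=0: no move; the opponent has just taken the last chip and therefore loses → W
n=1: L (sole option 0(W) is W)
n=2: W (go to 1, an L position)
n=3: W (go to 1, an L position)
n=4: L (options 3(W), 2(W), 0(W) are all W)
n=5: W (go to 4, an L position)
n=6: W (go to 4, an L position)
n=7: L (options 6(W), 5(W), 3(W) are all W)
n=8: W (go to 7, an L position)
n=9: W (go to 7, an L position)
n=10: L (options 9(W), 8(W), 6(W) are all W)
n=11: W (go to 10, an L position)
n=12: W (go to 10, an L position)
n=13: L (options 12(W), 11(W), 9(W) are all W)
n=14: W (go to 13, an L position)
n=15: W (go to 13, an L position)
n=16: L (options 15(W), 14(W), 12(W) are all W)
n=17: W (go to 16, an L position)
n=18: W (go to 16, an L position)
n=19: L (options 18(W), 17(W), 15(W) are all W)
n=20: W (go to 19, an L position)
n=21: W (go to 19, an L position)
n=22: L (options 21(W), 20(W), 18(W) are all W)
n=23: W (go to 22, an L position)
n=24: W (go to 22, an L position)
n=25: L (options 24(W), 23(W), 21(W) are all W)
n=26: W (go to 25, an L position)
n=27: W (go to 25, an L position)
Reading off the rows marked L gives the requested list; there are 9 such values of n.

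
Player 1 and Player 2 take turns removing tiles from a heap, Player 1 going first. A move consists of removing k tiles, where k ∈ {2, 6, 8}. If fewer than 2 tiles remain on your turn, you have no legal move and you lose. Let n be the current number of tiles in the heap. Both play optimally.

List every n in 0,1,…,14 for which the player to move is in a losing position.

0, 1, 4, 5, 14

Compute win/loss labels from the base case upward. A position with no move is L. Any other position is W if it can reach an L in one move, else L.
n=0: no move → L
n=1: no move → L
n=2: reaches L-position 0 → W
n=3: reaches L-position 1 → W
n=4: only reaches 2(W), which is W → L
n=5: only reaches 3(W), which is W → L
n=6: reaches L-position 4 → W
n=7: reaches L-position 5 → W
n=8: reaches L-position 0 → W
n=9: reaches L-position 1 → W
n=10: reaches L-position 4 → W
n=11: reaches L-position 5 → W
n=12: reaches L-position 4 → W
n=13: reaches L-position 5 → W
n=14: only reaches 12(W), 8(W), 6(W), all W → L
The losing starting values of n are exactly the entries labelled L in this table (5 of them).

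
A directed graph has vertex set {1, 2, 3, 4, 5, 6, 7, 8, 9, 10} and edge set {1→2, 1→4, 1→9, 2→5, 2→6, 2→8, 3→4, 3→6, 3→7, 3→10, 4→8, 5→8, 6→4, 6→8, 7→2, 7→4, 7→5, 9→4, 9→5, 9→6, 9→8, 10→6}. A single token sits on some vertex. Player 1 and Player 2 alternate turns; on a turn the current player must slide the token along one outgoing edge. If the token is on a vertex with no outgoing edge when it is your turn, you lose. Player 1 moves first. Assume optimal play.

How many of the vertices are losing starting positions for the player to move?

4

Work bottom-up. With no move the player to move loses. Otherwise the position is W if at least one move leads to an L position for the opponent, and L if every move leads to a W.
Every edge goes from a vertex to one that appears earlier in the order 8, 4, 5, 6, 2, 7, 9, 1, 10, 3, so processing vertices in that order labels each vertex after all of its successors.
8: no outgoing edge → L
4: W (go to 8, an L position)
5: W (go to 8, an L position)
6: W (go to 8, an L position)
2: W (go to 8, an L position)
7: L (options 2(W), 5(W), 4(W) are all W)
9: W (go to 8, an L position)
1: L (options 9(W), 2(W), 4(W) are all W)
10: L (sole option 6(W) is W)
3: W (go to 10, an L position)
The L vertices are 1, 7, 8, 10; that is 4 in all.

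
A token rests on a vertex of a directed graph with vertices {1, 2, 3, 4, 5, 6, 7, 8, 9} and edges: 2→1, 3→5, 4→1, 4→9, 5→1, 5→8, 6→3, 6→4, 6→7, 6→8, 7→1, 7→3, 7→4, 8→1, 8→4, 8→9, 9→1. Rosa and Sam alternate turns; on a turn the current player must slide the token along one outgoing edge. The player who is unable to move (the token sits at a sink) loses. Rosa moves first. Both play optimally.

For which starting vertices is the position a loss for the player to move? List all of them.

Work bottom-up. With no move the player to move loses. Otherwise the position is W if at least one move leads to an L position for the opponent, and L if every move leads to a W.
Every edge goes from a vertex to one that appears earlier in the order 1, 9, 4, 8, 5, 3, 2, 7, 6, so processing vertices in that order labels each vertex after all of its successors.
1: no outgoing edge → L
9: W (go to 1, an L position)
4: W (go to 1, an L position)
8: W (go to 1, an L position)
5: W (go to 1, an L position)
3: L (sole option 5(W) is W)
2: W (go to 1, an L position)
7: W (go to 3, an L position)
6: W (go to 3, an L position)
The losing starting vertices are exactly the entries labelled L in this table (2 of them).

1, 3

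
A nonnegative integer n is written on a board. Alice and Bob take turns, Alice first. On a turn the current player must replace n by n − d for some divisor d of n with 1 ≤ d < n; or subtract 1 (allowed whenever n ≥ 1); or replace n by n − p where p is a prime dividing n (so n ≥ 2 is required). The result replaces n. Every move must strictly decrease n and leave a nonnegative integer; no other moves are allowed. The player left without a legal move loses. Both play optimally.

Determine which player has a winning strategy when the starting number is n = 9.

Bob wins.

Compute win/loss labels from the base case upward. A position with no move is L. Any other position is W if it can reach an L in one move, else L.
n=0: no move → L
n=1: reaches L-position 0 → W
n=2: reaches L-position 0 → W
n=3: reaches L-position 0 → W
n=4: only reaches 2(W), 3(W), all W → L
n=5: reaches L-position 0 → W
n=6: reaches L-position 4 → W
n=7: reaches L-position 0 → W
n=8: reaches L-position 4 → W
n=9: only reaches 6(W), 8(W), all W → L
The starting position 9 is L: whatever Alice does, the opponent receives a W position.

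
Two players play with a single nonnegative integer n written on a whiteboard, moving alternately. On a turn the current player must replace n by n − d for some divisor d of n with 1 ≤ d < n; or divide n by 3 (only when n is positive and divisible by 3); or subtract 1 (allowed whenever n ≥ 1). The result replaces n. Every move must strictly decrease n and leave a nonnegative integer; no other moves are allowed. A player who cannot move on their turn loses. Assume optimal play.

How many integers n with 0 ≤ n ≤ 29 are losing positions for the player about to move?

12

Work bottom-up. With no move the player to move loses. Otherwise the position is W if at least one move leads to an L position for the opponent, and L if every move leads to a W.
n=0: no move → L
n=1: reaches L-position 0 → W
n=2: only reaches 1(W), which is W → L
n=3: reaches L-position 2 → W
n=4: reaches L-position 2 → W
n=5: only reaches 4(W), which is W → L
n=6: reaches L-position 2 → W
n=7: only reaches 6(W), which is W → L
n=8: reaches L-position 7 → W
n=9: only reaches 3(W), 6(W), 8(W), all W → L
n=10: reaches L-position 5 → W
n=11: only reaches 10(W), which is W → L
n=12: reaches L-position 9 → W
n=13: only reaches 12(W), which is W → L
n=14: reaches L-position 7 → W
n=15: reaches L-position 5 → W
n=16: only reaches 8(W), 12(W), 14(W), 15(W), all W → L
n=17: reaches L-position 16 → W
n=18: reaches L-position 9 → W
n=19: only reaches 18(W), which is W → L
n=20: reaches L-position 16 → W
n=21: reaches L-position 7 → W
n=22: reaches L-position 11 → W
n=23: only reaches 22(W), which is W → L
n=24: reaches L-position 16 → W
n=25: only reaches 20(W), 24(W), all W → L
n=26: reaches L-position 13 → W
n=27: reaches L-position 9 → W
n=28: only reaches 14(W), 21(W), 24(W), 26(W), 27(W), all W → L
n=29: reaches L-position 28 → W
L entries with 0 ≤ n ≤ 29: n = 0, 2, 5, 7, 9, 11, 13, 16, 19, 23, 25, 28; that makes 12.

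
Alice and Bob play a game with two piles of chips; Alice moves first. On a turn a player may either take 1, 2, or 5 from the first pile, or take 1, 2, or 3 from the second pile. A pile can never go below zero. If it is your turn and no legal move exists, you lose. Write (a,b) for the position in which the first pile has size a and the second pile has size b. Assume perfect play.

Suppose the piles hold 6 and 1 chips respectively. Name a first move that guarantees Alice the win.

Move to (4,1).

Use the standard recursion: the mover loses at a terminal position; elsewhere, the mover wins exactly when some move hands the opponent an L position.
No move ever increases a pile, so every position that can arise here has a ≤ 6 and b ≤ 1; it is enough to label the cells with 0 ≤ a ≤ 6 and 0 ≤ b ≤ 1.
Every move lowers a or b (never raises either), so fill the grid row by row in increasing a, and left to right within a row: each cell's successors are then already labelled.
      b=0  b=1
a=0:    L    W
a=1:    W    L
a=2:    W    W
a=3:    L    W
a=4:    W    L
a=5:    W    W
a=6:    L    W
Cells with no legal move (terminal, hence L): (0,0).
The remaining L cells, each justified by listing all of its moves:
(1,1): L (options (0,1)(W), (1,0)(W) are all W)
(3,0): L (options (2,0)(W), (1,0)(W) are all W)
(4,1): L (options (3,1)(W), (2,1)(W), (4,0)(W) are all W)
(6,0): L (options (5,0)(W), (4,0)(W), (1,0)(W) are all W)
Every other cell has at least one move into one of the L cells above, so it is W.
From (6,1), the L positions reachable in one move are: (4,1), (1,1), (6,0). Any move reaching one of these is winning.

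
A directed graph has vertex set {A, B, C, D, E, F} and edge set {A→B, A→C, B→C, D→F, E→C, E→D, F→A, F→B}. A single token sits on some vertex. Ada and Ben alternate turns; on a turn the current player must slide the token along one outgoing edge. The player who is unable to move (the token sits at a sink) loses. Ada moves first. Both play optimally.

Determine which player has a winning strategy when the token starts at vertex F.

Ben wins.

Compute win/loss labels from the base case upward. A position with no move is L. Any other position is W if it can reach an L in one move, else L.
Every edge goes from a vertex to one that appears earlier in the order C, B, A, F, D, E, so processing vertices in that order labels each vertex after all of its successors.
C: no outgoing edge → L
B: reaches L-position C → W
A: reaches L-position C → W
F: only reaches A(W), B(W), all W → L
D: reaches L-position F → W
E: reaches L-position C → W
Every move from F reaches a W position, so the mover loses.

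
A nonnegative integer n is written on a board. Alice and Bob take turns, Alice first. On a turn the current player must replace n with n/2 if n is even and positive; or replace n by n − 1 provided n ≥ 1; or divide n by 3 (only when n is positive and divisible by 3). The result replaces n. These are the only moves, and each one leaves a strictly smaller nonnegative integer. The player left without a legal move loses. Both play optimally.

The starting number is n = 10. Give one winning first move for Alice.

Move to 5.

Positions with no move are L. A position that does have a move is losing for the player to move precisely when every available move leads to a winning position for the opponent. Fill in the labels:
n=0: no move → L
n=1: W (go to 0, an L position)
n=2: L (sole option 1(W) is W)
n=3: W (go to 2, an L position)
n=4: W (go to 2, an L position)
n=5: L (sole option 4(W) is W)
n=6: W (go to 2, an L position)
n=7: L (sole option 6(W) is W)
n=8: W (go to 7, an L position)
n=9: L (options 3(W), 8(W) are all W)
n=10: W (go to 5, an L position)
From 10, the L positions reachable in one move are: 5, 9. Any move reaching one of these is winning.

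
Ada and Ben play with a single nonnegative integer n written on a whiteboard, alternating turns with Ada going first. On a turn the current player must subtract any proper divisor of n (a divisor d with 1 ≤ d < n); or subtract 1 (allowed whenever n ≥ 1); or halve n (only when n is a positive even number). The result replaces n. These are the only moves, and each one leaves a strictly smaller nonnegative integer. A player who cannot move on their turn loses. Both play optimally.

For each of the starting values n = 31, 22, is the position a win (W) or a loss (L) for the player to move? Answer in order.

Positions with no move are L. A position that does have a move is losing for the player to move precisely when every available move leads to a winning position for the opponent. Fill in the labels:
n=0: no move → L
n=1: W (go to 0, an L position)
n=2: L (sole option 1(W) is W)
n=3: W (go to 2, an L position)
n=4: W (go to 2, an L position)
n=5: L (sole option 4(W) is W)
n=6: W (go to 5, an L position)
n=7: L (sole option 6(W) is W)
n=8: W (go to 7, an L position)
n=9: L (options 6(W), 8(W) are all W)
n=10: W (go to 5, an L position)
n=11: L (sole option 10(W) is W)
n=12: W (go to 9, an L position)
n=13: L (sole option 12(W) is W)
n=14: W (go to 7, an L position)
n=15: L (options 10(W), 12(W), 14(W) are all W)
n=16: W (go to 15, an L position)
n=17: L (sole option 16(W) is W)
n=18: W (go to 9, an L position)
n=19: L (sole option 18(W) is W)
n=20: W (go to 15, an L position)
n=21: L (options 14(W), 18(W), 20(W) are all W)
n=22: W (go to 11, an L position)
n=23: L (sole option 22(W) is W)
n=24: W (go to 21, an L position)
n=25: L (options 20(W), 24(W) are all W)
n=26: W (go to 13, an L position)
n=27: L (options 18(W), 24(W), 26(W) are all W)
n=28: W (go to 21, an L position)
n=29: L (sole option 28(W) is W)
n=30: W (go to 15, an L position)
n=31: L (sole option 30(W) is W)

31: L, 22: W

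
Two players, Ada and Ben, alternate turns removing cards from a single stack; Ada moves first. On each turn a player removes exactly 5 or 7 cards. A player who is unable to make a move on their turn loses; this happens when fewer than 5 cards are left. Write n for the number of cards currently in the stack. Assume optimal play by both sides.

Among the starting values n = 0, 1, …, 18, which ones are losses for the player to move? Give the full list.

Label each position W (a win for the player to move) or L (a loss). A position with no legal move is L; any other position is W exactly when some move reaches an L, and L when every move reaches a W.
n=0: no move → L
n=1: no move → L
n=2: no move → L
n=3: no move → L
n=4: no move → L
n=5: →0(L), so W
n=6: →1(L), so W
n=7: →2(L), so W
n=8: →3(L), so W
n=9: →4(L), so W
n=10: →3(L), so W
n=11: →4(L), so W
n=12: →7(W), 5(W) — all W, so L
n=13: →8(W), 6(W) — all W, so L
n=14: →9(W), 7(W) — all W, so L
n=15: →10(W), 8(W) — all W, so L
n=16: →11(W), 9(W) — all W, so L
n=17: →12(L), so W
n=18: →13(L), so W
Reading off the rows marked L gives the requested list; there are 10 such values of n.

0, 1, 2, 3, 4, 12, 13, 14, 15, 16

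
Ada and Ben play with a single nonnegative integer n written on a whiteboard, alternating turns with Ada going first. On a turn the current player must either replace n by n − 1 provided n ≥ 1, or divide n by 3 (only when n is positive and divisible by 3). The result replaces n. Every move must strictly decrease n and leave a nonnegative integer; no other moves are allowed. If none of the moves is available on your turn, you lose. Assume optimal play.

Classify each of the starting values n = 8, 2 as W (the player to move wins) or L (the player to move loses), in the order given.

8: W, 2: L

Classify positions by backward induction: terminal positions (no move available) are L. From any other position, the mover wins iff some move reaches an L.
n=0: no move → L
n=1: →0(L), so W
n=2: →1(W) only, which is W, so L
n=3: →2(L), so W
n=4: →3(W) only, which is W, so L
n=5: →4(L), so W
n=6: →2(L), so W
n=7: →6(W) only, which is W, so L
n=8: →7(L), so W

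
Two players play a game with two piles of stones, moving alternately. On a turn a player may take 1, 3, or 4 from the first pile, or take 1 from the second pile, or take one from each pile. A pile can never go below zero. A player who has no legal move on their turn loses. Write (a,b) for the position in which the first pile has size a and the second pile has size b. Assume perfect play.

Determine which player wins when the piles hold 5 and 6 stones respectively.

The first player wins.

Compute win/loss labels from the base case upward. A position with no move is L. Any other position is W if it can reach an L in one move, else L.
No move ever increases a pile, so every position that can arise here has a ≤ 5 and b ≤ 6; it is enough to label the cells with 0 ≤ a ≤ 5 and 0 ≤ b ≤ 6.
Every move lowers a or b (never raises either), so fill the grid row by row in increasing a, and left to right within a row: each cell's successors are then already labelled.
      b=0  b=1  b=2  b=3  b=4  b=5  b=6
a=0:    L    W    L    W    L    W    L
a=1:    W    W    W    W    W    W    W
a=2:    L    W    L    W    L    W    L
a=3:    W    W    W    W    W    W    W
a=4:    W    L    W    L    W    L    W
a=5:    W    W    W    W    W    W    W
Cells with no legal move (terminal, hence L): (0,0).
The remaining L cells, each justified by listing all of its moves:
(0,2): only reaches (0,1)(W), which is W → L
(0,4): only reaches (0,3)(W), which is W → L
(0,6): only reaches (0,5)(W), which is W → L
(2,0): only reaches (1,0)(W), which is W → L
(2,2): only reaches (1,2)(W), (2,1)(W), (1,1)(W), all W → L
(2,4): only reaches (1,4)(W), (2,3)(W), (1,3)(W), all W → L
(2,6): only reaches (1,6)(W), (2,5)(W), (1,5)(W), all W → L
(4,1): only reaches (3,1)(W), (1,1)(W), (0,1)(W), (4,0)(W), (3,0)(W), all W → L
(4,3): only reaches (3,3)(W), (1,3)(W), (0,3)(W), (4,2)(W), (3,2)(W), all W → L
(4,5): only reaches (3,5)(W), (1,5)(W), (0,5)(W), (4,4)(W), (3,4)(W), all W → L
Every other cell has at least one move into one of the L cells above, so it is W.
From (5,6) the player to move can move to (2,6), reaching an L position.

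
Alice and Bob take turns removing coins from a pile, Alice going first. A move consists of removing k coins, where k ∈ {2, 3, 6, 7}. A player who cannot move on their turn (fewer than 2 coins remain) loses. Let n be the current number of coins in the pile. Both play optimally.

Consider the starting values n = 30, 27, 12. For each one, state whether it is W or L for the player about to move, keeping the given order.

30: W, 27: L, 12: W

Label each position W (a win for the player to move) or L (a loss). A position with no legal move is L; any other position is W exactly when some move reaches an L, and L when every move reaches a W.
n=0: no move → L
n=1: no move → L
n=2: W (go to 0, an L position)
n=3: W (go to 1, an L position)
n=4: W (go to 1, an L position)
n=5: L (options 3(W), 2(W) are all W)
n=6: W (go to 0, an L position)
n=7: W (go to 5, an L position)
n=8: W (go to 5, an L position)
n=9: L (options 7(W), 6(W), 3(W), 2(W) are all W)
n=10: L (options 8(W), 7(W), 4(W), 3(W) are all W)
n=11: W (go to 9, an L position)
n=12: W (go to 10, an L position)
n=13: W (go to 10, an L position)
n=14: L (options 12(W), 11(W), 8(W), 7(W) are all W)
n=15: W (go to 9, an L position)
n=16: W (go to 14, an L position)
n=17: W (go to 14, an L position)
n=18: L (options 16(W), 15(W), 12(W), 11(W) are all W)
n=19: L (options 17(W), 16(W), 13(W), 12(W) are all W)
n=20: W (go to 18, an L position)
n=21: W (go to 19, an L position)
n=22: W (go to 19, an L position)
n=23: L (options 21(W), 20(W), 17(W), 16(W) are all W)
n=24: W (go to 18, an L position)
n=25: W (go to 23, an L position)
n=26: W (go to 23, an L position)
n=27: L (options 25(W), 24(W), 21(W), 20(W) are all W)
n=28: L (options 26(W), 25(W), 22(W), 21(W) are all W)
n=29: W (go to 27, an L position)
n=30: W (go to 28, an L position)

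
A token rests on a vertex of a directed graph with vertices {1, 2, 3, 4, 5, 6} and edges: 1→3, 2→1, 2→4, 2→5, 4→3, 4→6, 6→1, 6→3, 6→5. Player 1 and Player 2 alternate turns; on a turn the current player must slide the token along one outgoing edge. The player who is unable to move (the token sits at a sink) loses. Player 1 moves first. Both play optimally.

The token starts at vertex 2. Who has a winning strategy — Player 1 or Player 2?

Player 1 wins.

Positions with no move are L. A position that does have a move is losing for the player to move precisely when every available move leads to a winning position for the opponent. Fill in the labels:
Every edge goes from a vertex to one that appears earlier in the order 5, 3, 1, 6, 4, 2, so processing vertices in that order labels each vertex after all of its successors.
5: no outgoing edge → L
3: no outgoing edge → L
1: reaches L-position 3 → W
6: reaches L-position 3 → W
4: reaches L-position 3 → W
2: reaches L-position 5 → W
From 2 Player 1 can move to 5, reaching an L position.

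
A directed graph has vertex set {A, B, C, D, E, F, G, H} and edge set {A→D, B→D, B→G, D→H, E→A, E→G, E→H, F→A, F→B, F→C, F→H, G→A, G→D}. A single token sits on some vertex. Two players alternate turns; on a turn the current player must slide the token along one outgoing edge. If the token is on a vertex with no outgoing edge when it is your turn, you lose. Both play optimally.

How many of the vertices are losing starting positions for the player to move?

4

Label each position W (a win for the player to move) or L (a loss). A position with no legal move is L; any other position is W exactly when some move reaches an L, and L when every move reaches a W.
Every edge goes from a vertex to one that appears earlier in the order C, H, D, A, G, E, B, F, so processing vertices in that order labels each vertex after all of its successors.
C: no outgoing edge → L
H: no outgoing edge → L
D: →H(L), so W
A: →D(W) only, which is W, so L
G: →A(L), so W
E: →A(L), so W
B: →G(W), D(W) — all W, so L
F: →B(L), so W
The L vertices are A, B, C, H; that is 4 in all.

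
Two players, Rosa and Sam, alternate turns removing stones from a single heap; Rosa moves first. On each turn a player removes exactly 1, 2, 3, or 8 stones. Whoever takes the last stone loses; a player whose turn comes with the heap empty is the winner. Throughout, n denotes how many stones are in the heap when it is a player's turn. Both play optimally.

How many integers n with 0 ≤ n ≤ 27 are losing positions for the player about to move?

Positions with no move are W. A position that does have a move is losing for the player to move precisely when every available move leads to a winning position for the opponent. Fill in the labels:
n=0: no move; the opponent has just taken the last stone and therefore loses → W
n=1: →0(W) only, which is W, so L
n=2: →1(L), so W
n=3: →1(L), so W
n=4: →1(L), so W
n=5: →4(W), 3(W), 2(W) — all W, so L
n=6: →5(L), so W
n=7: →5(L), so W
n=8: →5(L), so W
n=9: →1(L), so W
n=10: →9(W), 8(W), 7(W), 2(W) — all W, so L
n=11: →10(L), so W
n=12: →10(L), so W
n=13: →10(L), so W
n=14: →13(W), 12(W), 11(W), 6(W) — all W, so L
n=15: →14(L), so W
n=16: →14(L), so W
n=17: →14(L), so W
n=18: →10(L), so W
n=19: →18(W), 17(W), 16(W), 11(W) — all W, so L
n=20: →19(L), so W
n=21: →19(L), so W
n=22: →19(L), so W
n=23: →22(W), 21(W), 20(W), 15(W) — all W, so L
n=24: →23(L), so W
n=25: →23(L), so W
n=26: →23(L), so W
n=27: →19(L), so W
L entries with 0 ≤ n ≤ 27: n = 1, 5, 10, 14, 19, 23; that makes 6.

6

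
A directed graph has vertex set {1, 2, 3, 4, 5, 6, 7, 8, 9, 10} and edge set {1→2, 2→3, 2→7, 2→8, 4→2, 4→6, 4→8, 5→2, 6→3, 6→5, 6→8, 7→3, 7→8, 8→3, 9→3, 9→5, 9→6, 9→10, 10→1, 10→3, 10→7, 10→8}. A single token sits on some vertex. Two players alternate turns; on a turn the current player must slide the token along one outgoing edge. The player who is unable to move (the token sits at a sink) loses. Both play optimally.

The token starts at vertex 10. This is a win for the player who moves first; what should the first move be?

Work bottom-up. With no move the player to move loses. Otherwise the position is W if at least one move leads to an L position for the opponent, and L if every move leads to a W.
Every edge goes from a vertex to one that appears earlier in the order 3, 8, 7, 2, 1, 5, 6, 10, 9, 4, so processing vertices in that order labels each vertex after all of its successors.
3: no outgoing edge → L
8: can move to 3, which is L ⇒ W
7: can move to 3, which is L ⇒ W
2: can move to 3, which is L ⇒ W
1: the only move is to 2(W), a W ⇒ L
5: the only move is to 2(W), a W ⇒ L
6: can move to 5, which is L ⇒ W
10: can move to 1, which is L ⇒ W
9: can move to 5, which is L ⇒ W
4: moves to 6(W), 2(W), 8(W); every one is W ⇒ L
From 10, the L positions reachable in one move are: 1, 3. Any move reaching one of these is winning.

Move to 1.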